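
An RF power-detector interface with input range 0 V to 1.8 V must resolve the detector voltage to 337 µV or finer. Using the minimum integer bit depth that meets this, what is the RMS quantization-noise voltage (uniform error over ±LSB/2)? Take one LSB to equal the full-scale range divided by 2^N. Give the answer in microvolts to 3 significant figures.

63.4 µV

Span = 1.8 V.
1.8 V / 337 µV = 5341. Since 2^12 = 4096 and 2^13 = 8192, N = 13.
One LSB is 1.8 V / 8192 = 219.73 µV.
V_rms = LSB/√12 = 63.4 µV.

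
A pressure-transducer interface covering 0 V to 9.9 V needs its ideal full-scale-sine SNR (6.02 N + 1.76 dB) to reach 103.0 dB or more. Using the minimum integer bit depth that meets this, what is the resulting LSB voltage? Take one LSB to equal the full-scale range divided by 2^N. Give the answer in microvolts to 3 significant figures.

Span = 9.9 V.
N ≥ (103.0 − 1.76)/6.02 = 16.817 → N_min = 17.
LSB = 9.9 V / 2^17 = 75.5 µV.

75.5 µV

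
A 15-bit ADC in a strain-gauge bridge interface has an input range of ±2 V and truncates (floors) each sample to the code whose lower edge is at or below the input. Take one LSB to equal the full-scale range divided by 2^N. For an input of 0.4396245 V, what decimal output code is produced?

The full-scale span is 2 − (-2) = 4 V. LSB = 4 V / 2^15 ≈ 122.1 µV.
V_in − V_min = 0.4396245 − (-2) = 2.4396245 V.
Divide by LSB: 2.4396245 × 32768/4 = 19985.4039.
Truncating gives code 19985.

19985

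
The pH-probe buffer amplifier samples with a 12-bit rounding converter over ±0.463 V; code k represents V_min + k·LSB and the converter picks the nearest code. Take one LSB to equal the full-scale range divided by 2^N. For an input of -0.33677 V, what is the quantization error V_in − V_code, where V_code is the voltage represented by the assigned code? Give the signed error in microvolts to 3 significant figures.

Span: 0.463 V − (-0.463 V) = 0.926 V. LSB = 0.926 V / 2^12 ≈ 226.1 µV.
(V_in − V_min)/LSB = (-0.33677 − (-0.463)) × 4096/0.926 = 558.3565 → nearest code k = 558.
Reconstructed level: -0.463 + 558 × 0.926/4096 V = -0.3368505859 V.
e = -0.33677 − (-0.3368505859) = +80.6 µV.

+80.6 µV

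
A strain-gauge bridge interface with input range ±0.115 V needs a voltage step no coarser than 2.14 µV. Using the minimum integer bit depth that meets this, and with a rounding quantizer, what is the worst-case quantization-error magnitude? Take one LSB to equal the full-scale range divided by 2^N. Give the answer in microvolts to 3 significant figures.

Full-scale range = 0.115 V − (-0.115 V) = 0.23 V.
Levels needed ≥ 0.23/2.14 µV = 107500. 2^17 = 131072 suffices, so N_min = 17.
LSB = 0.23 V ÷ 2^17 = 0.23/131072 V = 1.7548 µV.
Half an LSB is 0.877 µV.

0.877 µV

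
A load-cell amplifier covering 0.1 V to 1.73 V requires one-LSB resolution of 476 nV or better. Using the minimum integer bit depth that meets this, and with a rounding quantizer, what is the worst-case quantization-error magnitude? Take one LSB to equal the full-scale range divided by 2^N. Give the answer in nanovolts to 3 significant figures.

194 nV

The full-scale span is 1.73 − (0.1) = 1.63 V.
Levels needed ≥ 1.63/476 nV = 3.424e6. 2^22 = 4194304 suffices, so N_min = 22.
One LSB is 1.63 V / 4194304 = 388.62 nV.
Max error for round-to-nearest is LSB/2 = 194 nV.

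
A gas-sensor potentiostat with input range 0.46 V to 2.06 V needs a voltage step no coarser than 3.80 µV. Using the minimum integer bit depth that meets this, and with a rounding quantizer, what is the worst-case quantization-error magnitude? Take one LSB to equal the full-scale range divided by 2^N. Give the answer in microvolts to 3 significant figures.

1.53 µV

Full-scale range = 2.06 V − (0.46 V) = 1.6 V.
Required number of levels: 1.6/3.80 µV = 421050; smallest N with 2^N ≥ that is 19.
One LSB is 1.6 V / 524288 = 3.0518 µV.
Half an LSB is 1.53 µV.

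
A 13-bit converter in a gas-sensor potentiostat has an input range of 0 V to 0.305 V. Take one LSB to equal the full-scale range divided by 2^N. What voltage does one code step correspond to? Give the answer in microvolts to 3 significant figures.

37.2 µV

Full-scale range = 0.305 V.
2^13 = 8192 levels.
LSB = 0.305 V ÷ 2^13 = 0.305/8192 V = 37.2 µV.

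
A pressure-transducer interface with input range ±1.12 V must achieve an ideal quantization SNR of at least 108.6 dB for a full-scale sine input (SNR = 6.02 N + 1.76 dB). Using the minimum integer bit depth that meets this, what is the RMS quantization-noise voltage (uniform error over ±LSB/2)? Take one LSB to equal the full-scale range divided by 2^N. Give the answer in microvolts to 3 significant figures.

2.47 µV

Full-scale range = 1.12 V − (-1.12 V) = 2.24 V.
6.02 N + 1.76 ≥ 108.6 gives N ≥ 17.748, so the minimum integer is 18.
LSB = 2.24 V / 2^18 = 8.5449 µV.
V_rms = LSB/√12 = 2.47 µV.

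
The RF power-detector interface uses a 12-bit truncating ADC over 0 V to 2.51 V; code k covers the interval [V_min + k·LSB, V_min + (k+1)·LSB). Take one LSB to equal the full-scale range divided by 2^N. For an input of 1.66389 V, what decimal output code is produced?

Full-scale range = 2.51 V. LSB = 2.51 V / 2^12 ≈ 0.6128 mV.
code = ⌊(V_in − V_min)/LSB⌋ = ⌊(V_in − V_min) × 2^12 / range⌋
     = ⌊(1.66389 − (0)) × 4096 / 2.51⌋ = ⌊1.66389 × 4096/2.51⌋
     = ⌊2715.256⌋ = 2715.

2715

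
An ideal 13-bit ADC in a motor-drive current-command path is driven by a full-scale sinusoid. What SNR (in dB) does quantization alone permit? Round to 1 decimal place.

80.0 dB

SNR = 6.02·13 + 1.76 = 80.02 dB.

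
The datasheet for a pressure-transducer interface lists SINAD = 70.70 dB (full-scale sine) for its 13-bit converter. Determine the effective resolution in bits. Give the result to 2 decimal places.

11.45 bits

ENOB = (70.70 − 1.76)/6.02 = 11.4518 bits.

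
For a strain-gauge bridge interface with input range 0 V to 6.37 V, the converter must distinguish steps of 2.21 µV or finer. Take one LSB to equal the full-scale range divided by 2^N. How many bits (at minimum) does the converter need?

22 bits

Range is 6.37 V.
6.37 V / 2.21 µV = 2.882e6. Since 2^21 = 2097152 and 2^22 = 4194304, N = 22.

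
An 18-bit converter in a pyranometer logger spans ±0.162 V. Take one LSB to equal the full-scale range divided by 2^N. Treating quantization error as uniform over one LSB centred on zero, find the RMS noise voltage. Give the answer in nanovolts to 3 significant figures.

357 nV

Range = 0.162 − (-0.162) = 0.324 V.
LSB = 0.324 V / 2^18 = 1.2360 µV.
RMS of a uniform error over width LSB is LSB/√12 = 357 nV.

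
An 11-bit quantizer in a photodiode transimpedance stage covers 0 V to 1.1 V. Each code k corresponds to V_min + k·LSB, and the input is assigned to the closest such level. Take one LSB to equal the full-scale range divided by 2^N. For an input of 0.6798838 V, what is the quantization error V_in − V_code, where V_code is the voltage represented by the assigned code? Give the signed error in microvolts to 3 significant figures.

Full-scale range = 1.1 V. LSB = 1.1 V / 2^11 ≈ 0.5371 mV.
(0.6798838 − (0)) / LSB = 0.6798838 × 2048/1.1 = 1265.8200. Nearest integer: k = 1266.
Reconstructed level: 0 + 1266 × 1.1/2048 V = 0.6799804688 V.
V_in − V_code = 0.6798838 − (0.6799804688) = −96.7 µV.

−96.7 µV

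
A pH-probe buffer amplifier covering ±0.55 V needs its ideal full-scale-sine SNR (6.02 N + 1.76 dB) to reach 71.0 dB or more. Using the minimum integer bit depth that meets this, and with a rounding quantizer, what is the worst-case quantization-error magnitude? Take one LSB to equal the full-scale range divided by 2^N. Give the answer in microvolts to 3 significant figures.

134 µV

The full-scale span is 0.55 − (-0.55) = 1.1 V.
Required N = ⌈(71.0 − 1.76)/6.02⌉ = ⌈11.502⌉ = 12.
One LSB is 1.1 V / 4096 = 268.55 µV.
Max error for round-to-nearest is LSB/2 = 134 µV.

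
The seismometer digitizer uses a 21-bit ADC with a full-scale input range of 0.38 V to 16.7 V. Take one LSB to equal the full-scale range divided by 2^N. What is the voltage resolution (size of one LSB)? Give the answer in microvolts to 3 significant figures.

7.78 µV

Full-scale range = 16.7 V − (0.38 V) = 16.32 V.
2^21 = 2097152 levels.
Step size = 16.32/2097152 V = 7.78 µV.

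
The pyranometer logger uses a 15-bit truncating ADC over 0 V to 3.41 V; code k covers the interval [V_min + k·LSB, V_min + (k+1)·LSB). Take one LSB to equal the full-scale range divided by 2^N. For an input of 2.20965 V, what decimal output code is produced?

21233

V_FS = 3.41 V. LSB = 3.41 V / 2^15 ≈ 104.1 µV.
(V_in − V_min) × 2^15/range = (2.20965 − (0)) × 32768/3.41 = 21233.376.
Floor → code = 21233.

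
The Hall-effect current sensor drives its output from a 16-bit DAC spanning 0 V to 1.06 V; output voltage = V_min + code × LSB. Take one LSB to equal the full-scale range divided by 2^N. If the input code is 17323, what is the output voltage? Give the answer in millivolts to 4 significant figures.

280.2 mV

Full-scale range = 1.06 V. LSB = 1.06 V / 2^16.
Output = V_min + (17323/65536) × range = 0 + 0.264328 × 1.06 V
      = 0 + 0.280188 = 0.280188 V.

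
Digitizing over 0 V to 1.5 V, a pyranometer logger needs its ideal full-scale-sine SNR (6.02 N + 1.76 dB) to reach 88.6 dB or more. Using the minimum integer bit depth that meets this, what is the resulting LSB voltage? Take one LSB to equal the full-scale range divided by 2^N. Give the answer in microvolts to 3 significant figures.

45.8 µV

V_FS = 1.5 V.
Required N = ⌈(88.6 − 1.76)/6.02⌉ = ⌈14.425⌉ = 15.
One LSB is 1.5 V / 32768 = 45.8 µV.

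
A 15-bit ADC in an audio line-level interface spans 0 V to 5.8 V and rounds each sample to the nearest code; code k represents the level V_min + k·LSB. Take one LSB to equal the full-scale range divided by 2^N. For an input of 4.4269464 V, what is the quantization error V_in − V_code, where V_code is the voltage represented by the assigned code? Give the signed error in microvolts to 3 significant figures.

Full-scale range = 5.8 V. LSB = 5.8 V / 2^15 ≈ 177.0 µV.
(V_in − V_min)/LSB = (4.4269464 − (0)) × 32768/5.8 = 25010.7206 → nearest code k = 25011.
V_code = V_min + k × range/2^15 = 0 + 25011 × 5.8/32768 = 4.4269958496 V.
V_in − V_code = 4.4269464 − (4.4269958496) = −49.4 µV.

−49.4 µV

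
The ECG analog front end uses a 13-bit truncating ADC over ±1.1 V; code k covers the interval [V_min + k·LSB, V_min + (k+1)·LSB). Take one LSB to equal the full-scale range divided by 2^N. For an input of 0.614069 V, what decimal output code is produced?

The full-scale span is 1.1 − (-1.1) = 2.2 V. LSB = 2.2 V / 2^13 ≈ 268.6 µV.
V_in − V_min = 0.614069 − (-1.1) = 1.714069 V.
Divide by LSB: 1.714069 × 8192/2.2 = 6382.5697.
Truncating gives code 6382.

6382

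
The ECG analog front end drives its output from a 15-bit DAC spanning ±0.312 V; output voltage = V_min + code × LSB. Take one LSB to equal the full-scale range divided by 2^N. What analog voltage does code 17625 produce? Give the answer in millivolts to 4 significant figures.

The full-scale span is 0.312 − (-0.312) = 0.624 V. LSB = 0.624 V / 2^15.
V_out = -0.312 + 17625 × (0.624/32768) V
      = -0.312 V + 0.335632 V = 0.0236323 V.

23.63 mV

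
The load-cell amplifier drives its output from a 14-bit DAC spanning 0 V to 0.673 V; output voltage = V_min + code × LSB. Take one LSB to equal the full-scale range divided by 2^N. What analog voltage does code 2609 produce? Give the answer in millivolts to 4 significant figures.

Span = 0.673 V. LSB = 0.673 V / 2^14.
Output = V_min + (2609/16384) × range = 0 + 0.159241 × 0.673 V
      = 0 + 0.107169 = 0.107169 V.

107.2 mV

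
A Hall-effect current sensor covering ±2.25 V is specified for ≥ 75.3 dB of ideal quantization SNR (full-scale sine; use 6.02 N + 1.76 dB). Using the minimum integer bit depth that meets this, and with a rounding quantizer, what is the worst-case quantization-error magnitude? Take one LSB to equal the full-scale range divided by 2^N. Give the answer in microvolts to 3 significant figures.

275 µV

Span: 2.25 V − (-2.25 V) = 4.5 V.
N ≥ (75.3 − 1.76)/6.02 = 12.216 → N_min = 13.
LSB = 4.5 V ÷ 2^13 = 4.5/8192 V = 0.54932 mV.
|e|_max = LSB/2 = 275 µV.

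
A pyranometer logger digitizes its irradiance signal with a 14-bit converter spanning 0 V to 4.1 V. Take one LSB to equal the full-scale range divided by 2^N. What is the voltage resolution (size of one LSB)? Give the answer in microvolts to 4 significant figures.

250.2 µV

Span = 4.1 V.
2^14 = 16384 levels.
One LSB is 4.1 V / 16384 = 250.2 µV.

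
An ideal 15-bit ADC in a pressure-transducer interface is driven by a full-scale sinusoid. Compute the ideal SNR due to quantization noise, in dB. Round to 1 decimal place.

92.1 dB

For an ideal N-bit converter with full-scale sine input, SNR = 6.02 N + 1.76 dB. SNR = 6.02 × 15 + 1.76 = 90.30 + 1.76 = 92.06 dB.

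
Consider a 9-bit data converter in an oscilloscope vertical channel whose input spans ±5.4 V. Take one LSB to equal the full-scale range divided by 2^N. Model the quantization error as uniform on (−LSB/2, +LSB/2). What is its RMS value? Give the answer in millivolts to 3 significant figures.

Span: 5.4 V − (-5.4 V) = 10.8 V.
Step size = 10.8/512 V = 21.094 mV.
σ_q = LSB/√12 = 21.094 mV/3.4641 = 6.09 mV.

6.09 mV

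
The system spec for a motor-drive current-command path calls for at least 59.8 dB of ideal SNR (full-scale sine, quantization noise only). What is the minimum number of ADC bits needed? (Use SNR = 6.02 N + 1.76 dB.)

Solving 6.02 N ≥ 59.8 − 1.76: N ≥ 9.641. Round up → N = 10.

10 bits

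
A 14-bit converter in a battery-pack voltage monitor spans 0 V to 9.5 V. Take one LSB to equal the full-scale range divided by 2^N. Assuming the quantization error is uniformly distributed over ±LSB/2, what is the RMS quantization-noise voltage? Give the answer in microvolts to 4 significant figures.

167.4 µV

V_FS = 9.5 V.
One LSB is 9.5 V / 16384 = 0.579834 mV.
σ_q = LSB/√12 = 0.579834 mV/3.4641 = 167.4 µV.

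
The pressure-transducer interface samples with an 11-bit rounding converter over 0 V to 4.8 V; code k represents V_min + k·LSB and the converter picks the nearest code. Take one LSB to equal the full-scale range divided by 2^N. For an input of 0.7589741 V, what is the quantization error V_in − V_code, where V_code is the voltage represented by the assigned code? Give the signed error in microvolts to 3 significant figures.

−401 µV

V_FS = 4.8 V. LSB = 4.8 V / 2^11 ≈ 2.344 mV.
(0.7589741 − (0)) / LSB = 0.7589741 × 2048/4.8 = 323.8289. Nearest integer: k = 324.
V_code = V_min + k × range/2^11 = 0 + 324 × 4.8/2048 = 0.7593750000 V.
Error = V_in − V_code = 0.7589741 − (0.7593750000) = −401 µV.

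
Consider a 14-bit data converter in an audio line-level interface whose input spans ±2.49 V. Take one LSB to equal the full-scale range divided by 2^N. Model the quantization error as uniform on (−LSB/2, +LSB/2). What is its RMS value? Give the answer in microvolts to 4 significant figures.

The full-scale span is 2.49 − (-2.49) = 4.98 V.
LSB = 4.98 V / 2^14 = 303.955 µV.
V_rms = LSB/√12 = 303.955 µV / √12 = 87.74 µV.

87.74 µV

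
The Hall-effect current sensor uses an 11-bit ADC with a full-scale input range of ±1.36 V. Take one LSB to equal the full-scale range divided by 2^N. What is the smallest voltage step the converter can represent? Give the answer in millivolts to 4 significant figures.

Span: 1.36 V − (-1.36 V) = 2.72 V.
2^11 = 2048 levels.
LSB = 2.72 V ÷ 2^11 = 2.72/2048 V = 1.328 mV.

1.328 mV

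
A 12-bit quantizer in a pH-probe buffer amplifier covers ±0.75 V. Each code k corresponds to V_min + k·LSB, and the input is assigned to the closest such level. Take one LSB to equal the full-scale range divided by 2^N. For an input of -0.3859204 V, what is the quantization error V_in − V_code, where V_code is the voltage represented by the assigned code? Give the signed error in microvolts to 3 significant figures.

+65.9 µV

Range = 0.75 − (-0.75) = 1.5 V. LSB = 1.5 V / 2^12 ≈ 366.2 µV.
Position in LSBs: (-0.3859204 − (-0.75)) × 4096/1.5 = 994.1800; rounding gives k = 994.
V_code = -0.75 + (994/4096) × 1.5 = -0.3859863281 V.
e = -0.3859204 − (-0.3859863281) = +65.9 µV.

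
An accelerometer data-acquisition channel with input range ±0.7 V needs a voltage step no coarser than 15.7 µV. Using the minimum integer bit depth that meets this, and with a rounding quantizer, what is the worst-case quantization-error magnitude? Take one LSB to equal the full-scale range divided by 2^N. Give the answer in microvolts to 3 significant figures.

Span: 0.7 V − (-0.7 V) = 1.4 V.
Need 2^N ≥ 1.4 V / 15.7 µV = 89170 → N_min = 17.
Step size = 1.4/131072 V = 10.681 µV.
|e|_max = LSB/2 = 5.34 µV.

5.34 µV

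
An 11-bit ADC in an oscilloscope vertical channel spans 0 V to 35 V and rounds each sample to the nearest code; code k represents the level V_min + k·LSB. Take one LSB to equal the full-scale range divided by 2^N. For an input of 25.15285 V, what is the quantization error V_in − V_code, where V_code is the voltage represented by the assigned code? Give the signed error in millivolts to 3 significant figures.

Range is 35 V. LSB = 35 V / 2^11 ≈ 17.09 mV.
(V_in − V_min)/LSB = (25.15285 − (0)) × 2048/35 = 1471.8011 → nearest code k = 1472.
V_code = V_min + k × range/2^11 = 0 + 1472 × 35/2048 = 25.15625000 V.
e = 25.15285 − (25.15625000) = −3.40 mV.

−3.40 mV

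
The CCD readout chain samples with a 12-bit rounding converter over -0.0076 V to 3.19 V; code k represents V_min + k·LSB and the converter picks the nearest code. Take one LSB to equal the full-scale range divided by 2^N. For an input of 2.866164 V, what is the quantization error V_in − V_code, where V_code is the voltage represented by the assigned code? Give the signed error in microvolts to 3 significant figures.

+140 µV

The full-scale span is 3.19 − (-0.0076) = 3.1976 V. LSB = 3.1976 V / 2^12 ≈ 0.7807 mV.
Position in LSBs: (2.866164 − (-0.0076)) × 4096/3.1976 = 3681.1788; rounding gives k = 3681.
V_code = V_min + k × range/2^12 = -0.0076 + 3681 × 3.1976/4096 = 2.866024414 V.
V_in − V_code = 2.866164 − (2.866024414) = +140 µV.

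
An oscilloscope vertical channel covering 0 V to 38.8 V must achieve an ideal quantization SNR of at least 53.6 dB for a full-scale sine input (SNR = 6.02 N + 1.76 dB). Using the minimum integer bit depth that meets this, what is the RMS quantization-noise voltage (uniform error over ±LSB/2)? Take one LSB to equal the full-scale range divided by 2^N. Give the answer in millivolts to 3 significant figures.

Range is 38.8 V.
N ≥ (53.6 − 1.76)/6.02 = 8.611 → N_min = 9.
One LSB is 38.8 V / 512 = 75.781 mV.
σ_q = LSB/√12 = 75.781 mV/3.4641 = 21.9 mV.

21.9 mV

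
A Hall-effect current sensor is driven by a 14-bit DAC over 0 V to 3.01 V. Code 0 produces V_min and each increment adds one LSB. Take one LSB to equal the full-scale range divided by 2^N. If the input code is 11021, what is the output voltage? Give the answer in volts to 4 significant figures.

2.025 V

Full-scale range = 3.01 V. LSB = 3.01 V / 2^14.
V_out = V_min + code × LSB = 0 V + 11021 × 3.01 V / 16384
      = 0 V + 2.02473 V = 2.02473 V.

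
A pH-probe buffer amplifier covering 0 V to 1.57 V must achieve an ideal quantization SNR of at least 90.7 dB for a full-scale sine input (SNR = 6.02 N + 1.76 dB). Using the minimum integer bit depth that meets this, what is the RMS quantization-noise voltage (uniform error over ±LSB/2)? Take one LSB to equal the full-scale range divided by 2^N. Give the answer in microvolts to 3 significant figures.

13.8 µV

Full-scale range = 1.57 V.
Required N = ⌈(90.7 − 1.76)/6.02⌉ = ⌈14.774⌉ = 15.
LSB = 1.57 V ÷ 2^15 = 1.57/32768 V = 47.913 µV.
V_rms = LSB/√12 = 13.8 µV.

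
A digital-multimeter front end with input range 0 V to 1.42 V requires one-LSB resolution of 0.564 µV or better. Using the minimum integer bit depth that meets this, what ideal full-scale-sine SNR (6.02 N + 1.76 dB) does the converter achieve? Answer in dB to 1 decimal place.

134.2 dB

Range is 1.42 V.
1.42 V / 0.564 µV = 2.518e6. Since 2^21 = 2097152 and 2^22 = 4194304, N = 22.
SNR = 6.02 × 22 + 1.76 = 134.20 dB.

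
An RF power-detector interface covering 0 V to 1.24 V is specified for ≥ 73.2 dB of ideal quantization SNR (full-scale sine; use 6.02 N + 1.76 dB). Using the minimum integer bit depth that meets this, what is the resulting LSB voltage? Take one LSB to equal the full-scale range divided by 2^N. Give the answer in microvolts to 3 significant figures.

Full-scale range = 1.24 V.
6.02 N + 1.76 ≥ 73.2 gives N ≥ 11.867, so the minimum integer is 12.
LSB = 1.24 V / 2^12 = 303 µV.

303 µV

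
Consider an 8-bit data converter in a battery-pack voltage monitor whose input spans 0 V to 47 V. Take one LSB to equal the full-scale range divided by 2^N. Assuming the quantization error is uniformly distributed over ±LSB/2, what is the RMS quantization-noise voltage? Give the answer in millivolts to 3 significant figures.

Full-scale range = 47 V.
LSB = 47 V / 2^8 = 183.59 mV.
σ_q = LSB/√12 = 183.59 mV/3.4641 = 53.0 mV.

53.0 mV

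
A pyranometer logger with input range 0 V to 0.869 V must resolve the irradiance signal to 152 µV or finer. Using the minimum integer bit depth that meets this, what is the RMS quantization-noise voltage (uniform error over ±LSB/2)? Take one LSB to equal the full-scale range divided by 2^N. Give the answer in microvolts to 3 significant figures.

V_FS = 0.869 V.
Levels needed ≥ 0.869/152 µV = 5717. 2^13 = 8192 suffices, so N_min = 13.
LSB = 0.869 V ÷ 2^13 = 0.869/8192 V = 106.08 µV.
V_rms = LSB/√12 = 30.6 µV.

30.6 µV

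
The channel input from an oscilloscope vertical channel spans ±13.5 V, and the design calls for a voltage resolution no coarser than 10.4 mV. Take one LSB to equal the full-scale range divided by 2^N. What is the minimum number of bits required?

12 bits

Full-scale range = 13.5 V − (-13.5 V) = 27 V.
Required number of levels: 27/10.4 mV = 2596.2; smallest N with 2^N ≥ that is 12.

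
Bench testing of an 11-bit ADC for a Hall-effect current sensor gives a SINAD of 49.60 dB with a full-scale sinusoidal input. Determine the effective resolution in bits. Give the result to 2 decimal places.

7.95 bits

Inverting SNR = 6.02 N + 1.76: N_eff = (49.60 − 1.76)/6.02 = 7.9468.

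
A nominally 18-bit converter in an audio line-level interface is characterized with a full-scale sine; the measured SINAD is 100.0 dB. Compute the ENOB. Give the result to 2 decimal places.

ENOB = (SINAD − 1.76) / 6.02 = (100.0 − 1.76) / 6.02 = 98.24 / 6.02 = 16.3189.

16.32 bits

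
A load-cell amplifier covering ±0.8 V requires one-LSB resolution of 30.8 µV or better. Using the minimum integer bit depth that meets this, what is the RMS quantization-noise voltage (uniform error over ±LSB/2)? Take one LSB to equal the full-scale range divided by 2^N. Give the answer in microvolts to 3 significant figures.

Span: 0.8 V − (-0.8 V) = 1.6 V.
Need 2^N ≥ 1.6 V / 30.8 µV = 51950 → N_min = 16.
LSB = 1.6 V ÷ 2^16 = 1.6/65536 V = 24.414 µV.
V_rms = LSB/√12 = 7.05 µV.

7.05 µV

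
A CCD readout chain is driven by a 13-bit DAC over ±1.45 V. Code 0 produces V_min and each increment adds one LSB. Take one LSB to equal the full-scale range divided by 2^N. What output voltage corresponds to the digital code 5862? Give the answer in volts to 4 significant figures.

0.6252 V

Range = 1.45 − (-1.45) = 2.9 V. LSB = 2.9 V / 2^13.
Output = V_min + (5862/8192) × range = -1.45 + 0.715576 × 2.9 V
      = -1.45 V + 2.07517 V = 0.625171 V.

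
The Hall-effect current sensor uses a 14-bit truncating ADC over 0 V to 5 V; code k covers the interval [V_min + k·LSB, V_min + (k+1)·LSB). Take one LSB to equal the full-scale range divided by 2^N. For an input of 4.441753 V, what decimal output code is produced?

14554

Range is 5 V. LSB = 5 V / 2^14 ≈ 305.2 µV.
code = ⌊(V_in − V_min)/LSB⌋ = ⌊(V_in − V_min) × 2^14 / range⌋
     = ⌊(4.441753 − (0)) × 16384 / 5⌋ = ⌊4.441753 × 16384/5⌋
     = ⌊14554.736⌋ = 14554.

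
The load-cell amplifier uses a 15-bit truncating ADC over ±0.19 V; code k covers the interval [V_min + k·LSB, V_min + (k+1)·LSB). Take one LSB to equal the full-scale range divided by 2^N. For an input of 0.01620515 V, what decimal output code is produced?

Full-scale range = 0.19 V − (-0.19 V) = 0.38 V. LSB = 0.38 V / 2^15 ≈ 11.60 µV.
(V_in − V_min) × 2^15/range = (0.01620515 − (-0.19)) × 32768/0.38 = 17781.396.
Floor → code = 17781.

17781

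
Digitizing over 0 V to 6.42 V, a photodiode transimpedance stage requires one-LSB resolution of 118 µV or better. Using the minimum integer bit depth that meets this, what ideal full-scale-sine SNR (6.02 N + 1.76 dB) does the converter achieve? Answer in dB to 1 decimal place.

Full-scale range = 6.42 V.
6.42 V / 118 µV = 54410. Since 2^15 = 32768 and 2^16 = 65536, N = 16.
Ideal SNR at N = 16: 6.02·16 + 1.76 = 98.1 dB.

98.1 dB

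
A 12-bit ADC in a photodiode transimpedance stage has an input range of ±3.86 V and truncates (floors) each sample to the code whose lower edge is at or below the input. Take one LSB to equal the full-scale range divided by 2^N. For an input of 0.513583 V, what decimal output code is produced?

Span: 3.86 V − (-3.86 V) = 7.72 V. LSB = 7.72 V / 2^12 ≈ 1.885 mV.
V_in − V_min = 0.513583 − (-3.86) = 4.373583 V.
Divide by LSB: 4.373583 × 4096/7.72 = 2320.4917.
Truncating gives code 2320.

2320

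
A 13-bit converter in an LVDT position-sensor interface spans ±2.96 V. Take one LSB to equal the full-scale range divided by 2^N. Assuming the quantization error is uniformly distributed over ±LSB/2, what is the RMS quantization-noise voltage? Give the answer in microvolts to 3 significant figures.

Full-scale range = 2.96 V − (-2.96 V) = 5.92 V.
LSB = 5.92 V ÷ 2^13 = 5.92/8192 V = 0.72266 mV.
For a uniform distribution on [−LSB/2, +LSB/2], V_rms = LSB/√12 = 0.72266 mV/3.4641 = 209 µV.

209 µV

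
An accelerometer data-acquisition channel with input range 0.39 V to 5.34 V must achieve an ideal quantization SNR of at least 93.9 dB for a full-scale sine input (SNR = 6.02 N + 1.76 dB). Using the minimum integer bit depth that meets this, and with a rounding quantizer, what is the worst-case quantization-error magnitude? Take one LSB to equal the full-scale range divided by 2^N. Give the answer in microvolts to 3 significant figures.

Span: 5.34 V − (0.39 V) = 4.95 V.
Solving 6.02 N ≥ 93.9 − 1.76: N ≥ 15.306. Round up → N = 16.
Step size = 4.95/65536 V = 75.531 µV.
Max error for round-to-nearest is LSB/2 = 37.8 µV.

37.8 µV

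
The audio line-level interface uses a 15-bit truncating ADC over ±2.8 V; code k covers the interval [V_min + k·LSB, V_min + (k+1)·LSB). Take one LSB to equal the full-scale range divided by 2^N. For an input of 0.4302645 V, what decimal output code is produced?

18901

Span: 2.8 V − (-2.8 V) = 5.6 V. LSB = 5.6 V / 2^15 ≈ 170.9 µV.
code = ⌊(V_in − V_min)/LSB⌋ = ⌊(V_in − V_min) × 2^15 / range⌋
     = ⌊(0.4302645 − (-2.8)) × 32768 / 5.6⌋ = ⌊3.2302645 × 32768/5.6⌋
     = ⌊18901.662⌋ = 18901.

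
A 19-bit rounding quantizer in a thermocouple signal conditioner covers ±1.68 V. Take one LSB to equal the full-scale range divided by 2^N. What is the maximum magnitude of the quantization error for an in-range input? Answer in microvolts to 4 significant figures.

3.204 µV

Full-scale range = 1.68 V − (-1.68 V) = 3.36 V.
LSB = 3.36 V / 2^19 = 6.40869 µV.
Worst-case error for round-to-nearest is half an LSB: 3.204 µV.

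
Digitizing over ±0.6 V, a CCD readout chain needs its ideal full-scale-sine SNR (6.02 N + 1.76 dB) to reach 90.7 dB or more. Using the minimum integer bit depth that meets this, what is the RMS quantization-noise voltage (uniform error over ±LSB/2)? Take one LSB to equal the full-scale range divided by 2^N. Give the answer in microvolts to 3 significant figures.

10.6 µV

Full-scale range = 0.6 V − (-0.6 V) = 1.2 V.
N ≥ (90.7 − 1.76)/6.02 = 14.774 → N_min = 15.
One LSB is 1.2 V / 32768 = 36.621 µV.
V_rms = LSB/√12 = 10.6 µV.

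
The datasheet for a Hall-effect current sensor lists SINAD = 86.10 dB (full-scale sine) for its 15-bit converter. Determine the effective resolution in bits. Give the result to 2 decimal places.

ENOB = (86.10 − 1.76)/6.02 = 14.0100 bits.

14.01 bits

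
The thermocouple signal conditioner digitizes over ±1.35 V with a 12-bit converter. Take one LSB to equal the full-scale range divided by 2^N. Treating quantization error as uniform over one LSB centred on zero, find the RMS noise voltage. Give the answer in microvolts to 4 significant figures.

190.3 µV

Range = 1.35 − (-1.35) = 2.7 V.
Step size = 2.7/4096 V = 0.659180 mV.
σ_q = LSB/√12 = 0.659180 mV/3.4641 = 190.3 µV.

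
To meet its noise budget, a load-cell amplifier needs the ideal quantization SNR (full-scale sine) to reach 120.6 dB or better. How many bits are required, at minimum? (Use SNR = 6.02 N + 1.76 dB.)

Solving 6.02 N ≥ 120.6 − 1.76: N ≥ 19.741. Round up → N = 20.

20 bits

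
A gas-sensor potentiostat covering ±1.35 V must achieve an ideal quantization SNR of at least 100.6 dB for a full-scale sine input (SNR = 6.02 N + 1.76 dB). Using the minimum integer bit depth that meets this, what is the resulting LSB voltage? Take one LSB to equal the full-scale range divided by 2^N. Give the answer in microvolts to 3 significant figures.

20.6 µV

The full-scale span is 1.35 − (-1.35) = 2.7 V.
N ≥ (100.6 − 1.76)/6.02 = 16.419 → N_min = 17.
One LSB is 2.7 V / 131072 = 20.6 µV.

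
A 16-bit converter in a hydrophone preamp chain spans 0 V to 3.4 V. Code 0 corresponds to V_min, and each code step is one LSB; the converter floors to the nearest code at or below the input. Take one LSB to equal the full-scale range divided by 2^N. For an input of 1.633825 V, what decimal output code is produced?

V_FS = 3.4 V. LSB = 3.4 V / 2^16 ≈ 51.88 µV.
V_in − V_min = 1.633825 − (0) = 1.633825 V.
Divide by LSB: 1.633825 × 65536/3.4 = 31492.4574.
Truncating gives code 31492.

31492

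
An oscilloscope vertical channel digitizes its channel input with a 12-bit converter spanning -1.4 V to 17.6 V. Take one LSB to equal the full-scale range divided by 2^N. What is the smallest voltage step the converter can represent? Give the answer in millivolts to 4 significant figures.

4.639 mV

Full-scale range = 17.6 V − (-1.4 V) = 19 V.
Number of codes = 2^12 = 4096.
LSB = 19 V / 2^12 = 4.639 mV.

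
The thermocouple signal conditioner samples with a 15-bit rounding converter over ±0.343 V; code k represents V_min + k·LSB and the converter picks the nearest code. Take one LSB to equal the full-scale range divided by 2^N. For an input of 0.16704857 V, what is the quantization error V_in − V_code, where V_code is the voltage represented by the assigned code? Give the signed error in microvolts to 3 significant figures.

The full-scale span is 0.343 − (-0.343) = 0.686 V. LSB = 0.686 V / 2^15 ≈ 20.94 µV.
Position in LSBs: (0.16704857 − (-0.343)) × 32768/0.686 = 24363.3696; rounding gives k = 24363.
Reconstructed level: -0.343 + 24363 × 0.686/32768 V = 0.16704083252 V.
V_in − V_code = 0.16704857 − (0.16704083252) = +7.74 µV.

+7.74 µV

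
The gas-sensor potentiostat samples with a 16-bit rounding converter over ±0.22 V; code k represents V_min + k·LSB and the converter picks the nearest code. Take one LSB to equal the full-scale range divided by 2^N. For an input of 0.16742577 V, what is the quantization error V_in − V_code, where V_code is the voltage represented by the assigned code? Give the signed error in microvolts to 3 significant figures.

Full-scale range = 0.22 V − (-0.22 V) = 0.44 V. LSB = 0.44 V / 2^16 ≈ 6.714 µV.
(V_in − V_min)/LSB = (0.16742577 − (-0.22)) × 65536/0.44 = 57705.3074 → nearest code k = 57705.
Reconstructed level: -0.22 + 57705 × 0.44/65536 V = 0.16742370605 V.
Error = V_in − V_code = 0.16742577 − (0.16742370605) = +2.06 µV.

+2.06 µV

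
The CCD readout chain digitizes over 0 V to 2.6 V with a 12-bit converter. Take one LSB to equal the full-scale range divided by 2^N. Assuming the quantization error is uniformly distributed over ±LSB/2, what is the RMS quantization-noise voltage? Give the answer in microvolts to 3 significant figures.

183 µV

Full-scale range = 2.6 V.
Step size = 2.6/4096 V = 0.63477 mV.
V_rms = LSB/√12 = 0.63477 mV / √12 = 183 µV.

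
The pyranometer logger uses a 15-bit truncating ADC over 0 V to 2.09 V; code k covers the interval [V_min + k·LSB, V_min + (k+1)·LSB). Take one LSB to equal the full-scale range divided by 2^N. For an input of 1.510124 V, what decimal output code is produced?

23676

Span = 2.09 V. LSB = 2.09 V / 2^15 ≈ 63.78 µV.
V_in − V_min = 1.510124 − (0) = 1.510124 V.
Divide by LSB: 1.510124 × 32768/2.09 = 23676.4322.
Truncating gives code 23676.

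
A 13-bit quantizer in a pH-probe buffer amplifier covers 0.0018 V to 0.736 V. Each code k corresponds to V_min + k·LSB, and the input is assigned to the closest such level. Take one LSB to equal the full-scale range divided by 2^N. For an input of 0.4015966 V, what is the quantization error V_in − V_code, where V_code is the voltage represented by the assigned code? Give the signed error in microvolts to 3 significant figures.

The full-scale span is 0.736 − (0.0018) = 0.7342 V. LSB = 0.7342 V / 2^13 ≈ 89.62 µV.
Position in LSBs: (0.4015966 − (0.0018)) × 8192/0.7342 = 4460.8196; rounding gives k = 4461.
Reconstructed level: 0.0018 + 4461 × 0.7342/8192 V = 0.4016127686 V.
V_in − V_code = 0.4015966 − (0.4016127686) = −16.2 µV.

−16.2 µV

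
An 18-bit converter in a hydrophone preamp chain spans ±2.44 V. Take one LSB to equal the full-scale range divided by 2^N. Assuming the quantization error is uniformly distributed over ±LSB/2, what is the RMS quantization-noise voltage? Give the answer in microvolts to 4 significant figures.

Range = 2.44 − (-2.44) = 4.88 V.
One LSB is 4.88 V / 262144 = 18.6157 µV.
RMS of a uniform error over width LSB is LSB/√12 = 5.374 µV.

5.374 µV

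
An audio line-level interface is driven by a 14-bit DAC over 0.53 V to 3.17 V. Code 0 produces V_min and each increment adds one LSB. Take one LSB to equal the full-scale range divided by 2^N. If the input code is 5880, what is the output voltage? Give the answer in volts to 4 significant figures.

1.477 V

Full-scale range = 3.17 V − (0.53 V) = 2.64 V. LSB = 2.64 V / 2^14.
V_out = V_min + code × LSB = 0.53 V + 5880 × 2.64 V / 16384
      = 0.53 + 0.947461 = 1.47746 V.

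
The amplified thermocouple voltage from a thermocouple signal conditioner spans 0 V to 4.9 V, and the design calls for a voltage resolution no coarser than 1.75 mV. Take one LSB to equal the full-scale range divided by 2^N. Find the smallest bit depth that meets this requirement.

Range is 4.9 V.
Need 2^N ≥ 4.9 V / 1.75 mV = 2800 → N_min = 12.

12 bits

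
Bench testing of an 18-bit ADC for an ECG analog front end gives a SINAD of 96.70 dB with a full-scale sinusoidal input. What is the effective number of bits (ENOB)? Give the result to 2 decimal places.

ENOB = (96.70 − 1.76)/6.02 = 15.7708 bits.

15.77 bits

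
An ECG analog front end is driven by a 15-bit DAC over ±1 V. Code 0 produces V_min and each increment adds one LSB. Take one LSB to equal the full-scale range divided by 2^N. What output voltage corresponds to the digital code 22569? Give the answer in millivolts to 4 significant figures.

The full-scale span is 1 − (-1) = 2 V. LSB = 2 V / 2^15.
Output = V_min + (22569/32768) × range = -1 + 0.688751 × 2 V
      = -1 + 1.37750 = 0.377502 V.

377.5 mV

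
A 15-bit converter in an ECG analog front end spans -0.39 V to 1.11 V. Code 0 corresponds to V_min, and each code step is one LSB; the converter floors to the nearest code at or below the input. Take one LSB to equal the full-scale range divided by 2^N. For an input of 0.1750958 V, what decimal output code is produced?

Full-scale range = 1.11 V − (-0.39 V) = 1.5 V. LSB = 1.5 V / 2^15 ≈ 45.78 µV.
V_in − V_min = 0.1750958 − (-0.39) = 0.5650958 V.
Divide by LSB: 0.5650958 × 32768/1.5 = 12344.7061.
Truncating gives code 12344.

12344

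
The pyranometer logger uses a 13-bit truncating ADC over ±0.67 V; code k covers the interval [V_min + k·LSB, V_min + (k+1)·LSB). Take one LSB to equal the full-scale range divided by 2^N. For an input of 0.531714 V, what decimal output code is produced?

The full-scale span is 0.67 − (-0.67) = 1.34 V. LSB = 1.34 V / 2^13 ≈ 163.6 µV.
(V_in − V_min) × 2^13/range = (0.531714 − (-0.67)) × 8192/1.34 = 7346.598.
Floor → code = 7346.

7346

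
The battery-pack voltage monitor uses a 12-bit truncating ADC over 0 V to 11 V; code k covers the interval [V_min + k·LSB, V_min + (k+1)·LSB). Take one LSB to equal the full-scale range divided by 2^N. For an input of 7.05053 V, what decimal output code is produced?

2625

V_FS = 11 V. LSB = 11 V / 2^12 ≈ 2.686 mV.
(V_in − V_min) × 2^12/range = (7.05053 − (0)) × 4096/11 = 2625.361.
Floor → code = 2625.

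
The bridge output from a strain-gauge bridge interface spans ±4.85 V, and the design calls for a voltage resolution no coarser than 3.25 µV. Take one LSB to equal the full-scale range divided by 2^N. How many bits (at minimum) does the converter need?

Span: 4.85 V − (-4.85 V) = 9.7 V.
Required number of levels: 9.7/3.25 µV = 2.9846e6; smallest N with 2^N ≥ that is 22.

22 bits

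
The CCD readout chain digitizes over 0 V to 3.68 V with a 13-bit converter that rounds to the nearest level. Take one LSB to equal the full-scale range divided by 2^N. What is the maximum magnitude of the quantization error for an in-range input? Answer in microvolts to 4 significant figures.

Full-scale range = 3.68 V.
LSB = 3.68 V ÷ 2^13 = 3.68/8192 V = 449.219 µV.
Worst-case error for round-to-nearest is half an LSB: 224.6 µV.

224.6 µV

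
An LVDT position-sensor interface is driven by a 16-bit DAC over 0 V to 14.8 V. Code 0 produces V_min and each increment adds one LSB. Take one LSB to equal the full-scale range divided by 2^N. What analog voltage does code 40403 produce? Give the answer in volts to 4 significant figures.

Range is 14.8 V. LSB = 14.8 V / 2^16.
V_out = 0 + 40403 × (14.8/65536) V
      = 0 + 9.12421 = 9.12421 V.

9.124 V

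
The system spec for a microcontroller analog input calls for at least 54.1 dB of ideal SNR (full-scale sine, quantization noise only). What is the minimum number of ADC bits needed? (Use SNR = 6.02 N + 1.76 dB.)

9 bits

Required N = ⌈(54.1 − 1.76)/6.02⌉ = ⌈8.694⌉ = 9.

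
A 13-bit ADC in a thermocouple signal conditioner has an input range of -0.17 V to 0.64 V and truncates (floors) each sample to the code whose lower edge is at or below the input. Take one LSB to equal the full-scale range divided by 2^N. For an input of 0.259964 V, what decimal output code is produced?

Range = 0.64 − (-0.17) = 0.81 V. LSB = 0.81 V / 2^13 ≈ 98.88 µV.
(V_in − V_min) × 2^13/range = (0.259964 − (-0.17)) × 8192/0.81 = 4348.475.
Floor → code = 4348.

4348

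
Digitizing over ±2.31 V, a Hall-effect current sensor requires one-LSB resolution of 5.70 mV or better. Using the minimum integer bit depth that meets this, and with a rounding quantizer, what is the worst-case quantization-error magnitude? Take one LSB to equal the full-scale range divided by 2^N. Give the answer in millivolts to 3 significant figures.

2.26 mV

Span: 2.31 V − (-2.31 V) = 4.62 V.
Need 2^N ≥ 4.62 V / 5.70 mV = 810.5 → N_min = 10.
Step size = 4.62/1024 V = 4.5117 mV.
Half an LSB is 2.26 mV.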